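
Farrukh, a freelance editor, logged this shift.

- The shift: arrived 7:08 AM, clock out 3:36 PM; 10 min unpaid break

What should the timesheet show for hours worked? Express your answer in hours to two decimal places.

8.30 hours

The shift: 7:08 AM–3:36 PM = 8 h 28 min; less 10 min break → 8 h 18 min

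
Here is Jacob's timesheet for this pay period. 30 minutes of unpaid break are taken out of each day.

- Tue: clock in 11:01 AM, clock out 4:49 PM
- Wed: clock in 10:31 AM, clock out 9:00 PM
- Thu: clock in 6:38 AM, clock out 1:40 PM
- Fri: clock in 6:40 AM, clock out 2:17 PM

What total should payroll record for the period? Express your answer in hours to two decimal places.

Tue: 11:01 AM–4:49 PM = 5 h 48 min; less 30 min break → 5 h 18 min
Wed: 10:31 AM–9:00 PM = 10 h 29 min; less 30 min break → 9 h 59 min
Thu: 6:38 AM–1:40 PM = 7 h 2 min; less 30 min break → 6 h 32 min
Fri: 6:40 AM–2:17 PM = 7 h 37 min; less 30 min break → 7 h 7 min
Total: 5 h 18 min + 9 h 59 min + 6 h 32 min + 7 h 7 min = 28 h 56 min.

28.93 hours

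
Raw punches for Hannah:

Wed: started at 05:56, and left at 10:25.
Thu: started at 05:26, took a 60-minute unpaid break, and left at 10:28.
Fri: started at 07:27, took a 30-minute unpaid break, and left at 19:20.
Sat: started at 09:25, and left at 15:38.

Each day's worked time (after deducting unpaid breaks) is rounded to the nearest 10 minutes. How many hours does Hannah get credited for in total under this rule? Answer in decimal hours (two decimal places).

26.00 hours

Wed: 05:56–10:25 = 4 h 29 min → rounds to 4 h 30 min
Thu: 05:26–10:28 = 5 h 2 min − 60 min = 4 h 2 min → rounds to 4 h 0 min
Fri: 07:27–19:20 = 11 h 53 min − 30 min = 11 h 23 min → rounds to 11 h 20 min
Sat: 09:25–15:38 = 6 h 13 min → rounds to 6 h 10 min
Total credited: 26 h 0 min.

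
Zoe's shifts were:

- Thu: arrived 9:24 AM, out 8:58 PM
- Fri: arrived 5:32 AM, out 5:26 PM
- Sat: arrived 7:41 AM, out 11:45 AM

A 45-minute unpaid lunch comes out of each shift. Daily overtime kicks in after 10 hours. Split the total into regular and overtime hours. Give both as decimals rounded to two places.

Thu: 9:24 AM–8:58 PM = 11 h 34 min; less 45 min break → 10 h 49 min
Fri: 5:32 AM–5:26 PM = 11 h 54 min; less 45 min break → 11 h 9 min
Sat: 7:41 AM–11:45 AM = 4 h 4 min; less 45 min break → 3 h 19 min
Thu reg 10 h 0 min / OT 0 h 49 min; Fri reg 10 h 0 min / OT 1 h 9 min; Sat reg 3 h 19 min / OT 0 h 0 min.
Totals: regular 23 h 19 min, overtime 1 h 58 min.

Regular 23.32 hours, overtime 1.97 hours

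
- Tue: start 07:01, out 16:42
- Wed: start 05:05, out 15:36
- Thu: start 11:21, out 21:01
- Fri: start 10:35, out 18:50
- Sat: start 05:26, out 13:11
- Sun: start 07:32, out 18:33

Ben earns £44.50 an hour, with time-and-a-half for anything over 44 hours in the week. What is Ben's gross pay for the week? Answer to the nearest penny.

£2817.96

Tue: 07:01–16:42 = 9 h 41 min
Wed: 05:05–15:36 = 10 h 31 min
Thu: 11:21–21:01 = 9 h 40 min
Fri: 10:35–18:50 = 8 h 15 min
Sat: 05:26–13:11 = 7 h 45 min
Sun: 07:32–18:33 = 11 h 1 min
Total worked: 56 h 53 min = 3413 min.
Regular 44 h 0 min = 2640 min at £44.50/h; overtime 12 h 53 min = 773 min at £66.75/h.
Pay = (2640 × £44.50 + 773 × £66.75) ÷ 60 = £2817.96.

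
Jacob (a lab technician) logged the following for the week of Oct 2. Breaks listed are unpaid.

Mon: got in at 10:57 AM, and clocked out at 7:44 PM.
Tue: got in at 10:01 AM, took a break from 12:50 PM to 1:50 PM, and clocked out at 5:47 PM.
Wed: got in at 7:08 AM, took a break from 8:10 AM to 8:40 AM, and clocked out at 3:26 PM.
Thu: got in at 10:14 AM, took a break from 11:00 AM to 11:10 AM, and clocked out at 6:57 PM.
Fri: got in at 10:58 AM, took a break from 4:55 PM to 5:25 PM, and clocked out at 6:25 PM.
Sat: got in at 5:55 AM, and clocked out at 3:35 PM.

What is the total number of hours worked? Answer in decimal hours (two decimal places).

48.52 hours

Mon: 10:57 AM–7:44 PM = 8 h 47 min
Tue: 10:01 AM–5:47 PM = 7 h 46 min; less 60 min break → 6 h 46 min
Wed: 7:08 AM–3:26 PM = 8 h 18 min; less 30 min break → 7 h 48 min
Thu: 10:14 AM–6:57 PM = 8 h 43 min; less 10 min break → 8 h 33 min
Fri: 10:58 AM–6:25 PM = 7 h 27 min; less 30 min break → 6 h 57 min
Sat: 5:55 AM–3:35 PM = 9 h 40 min
Total: 8 h 47 min + 6 h 46 min + 7 h 48 min + 8 h 33 min + 6 h 57 min + 9 h 40 min = 48 h 31 min.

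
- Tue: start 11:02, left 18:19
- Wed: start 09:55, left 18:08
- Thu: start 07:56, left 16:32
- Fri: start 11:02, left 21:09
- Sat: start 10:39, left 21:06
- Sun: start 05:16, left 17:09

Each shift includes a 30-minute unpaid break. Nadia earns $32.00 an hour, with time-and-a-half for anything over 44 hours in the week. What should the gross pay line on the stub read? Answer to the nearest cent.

Tue: 11:02–18:19 = 7 h 17 min; less 30 min break → 6 h 47 min
Wed: 09:55–18:08 = 8 h 13 min; less 30 min break → 7 h 43 min
Thu: 07:56–16:32 = 8 h 36 min; less 30 min break → 8 h 6 min
Fri: 11:02–21:09 = 10 h 7 min; less 30 min break → 9 h 37 min
Sat: 10:39–21:06 = 10 h 27 min; less 30 min break → 9 h 57 min
Sun: 05:16–17:09 = 11 h 53 min; less 30 min break → 11 h 23 min
Total worked: 53 h 33 min = 3213 min.
Regular 44 h 0 min = 2640 min at $32.00/h; overtime 9 h 33 min = 573 min at $48.00/h.
Pay = (2640 × $32.00 + 573 × $48.00) ÷ 60 = $1866.40.

$1866.40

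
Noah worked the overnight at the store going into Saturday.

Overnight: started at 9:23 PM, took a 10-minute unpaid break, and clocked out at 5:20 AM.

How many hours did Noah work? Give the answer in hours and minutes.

Overnight: 9:23 PM → midnight = 2 h 37 min; midnight → 5:20 AM = 5 h 20 min; span 7 h 57 min; less 10 min break → 7 h 47 min

7 h 47 min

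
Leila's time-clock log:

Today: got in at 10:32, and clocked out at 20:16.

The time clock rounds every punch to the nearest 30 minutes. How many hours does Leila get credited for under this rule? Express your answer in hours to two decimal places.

Today: in 10:32→10:30, out 20:16→20:30; 10 h 0 min

10.00 hours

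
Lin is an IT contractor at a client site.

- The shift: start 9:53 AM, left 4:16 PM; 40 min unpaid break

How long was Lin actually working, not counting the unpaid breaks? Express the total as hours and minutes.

5 h 43 min

The shift: 9:53 AM–4:16 PM = 6 h 23 min; less 40 min break → 5 h 43 min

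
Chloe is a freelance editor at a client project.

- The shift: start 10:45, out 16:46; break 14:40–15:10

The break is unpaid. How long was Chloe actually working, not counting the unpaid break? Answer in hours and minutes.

5 h 31 min

The shift: 10:45–16:46 = 6 h 1 min; less 30 min break → 5 h 31 min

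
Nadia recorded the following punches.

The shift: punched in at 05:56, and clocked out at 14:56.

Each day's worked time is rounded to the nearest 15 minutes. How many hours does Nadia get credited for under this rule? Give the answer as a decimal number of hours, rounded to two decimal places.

9.00 hours

The shift: 05:56–14:56 = 9 h 0 min → rounds to 9 h 0 min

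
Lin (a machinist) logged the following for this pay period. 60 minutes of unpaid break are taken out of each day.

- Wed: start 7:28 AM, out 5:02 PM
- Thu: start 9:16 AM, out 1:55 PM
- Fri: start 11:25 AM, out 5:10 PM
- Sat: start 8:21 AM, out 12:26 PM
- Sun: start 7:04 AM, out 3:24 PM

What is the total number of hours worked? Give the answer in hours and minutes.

27 h 23 min

Wed: 7:28 AM–5:02 PM = 9 h 34 min; less 60 min break → 8 h 34 min
Thu: 9:16 AM–1:55 PM = 4 h 39 min; less 60 min break → 3 h 39 min
Fri: 11:25 AM–5:10 PM = 5 h 45 min; less 60 min break → 4 h 45 min
Sat: 8:21 AM–12:26 PM = 4 h 5 min; less 60 min break → 3 h 5 min
Sun: 7:04 AM–3:24 PM = 8 h 20 min; less 60 min break → 7 h 20 min
Total: 8 h 34 min + 3 h 39 min + 4 h 45 min + 3 h 5 min + 7 h 20 min = 27 h 23 min.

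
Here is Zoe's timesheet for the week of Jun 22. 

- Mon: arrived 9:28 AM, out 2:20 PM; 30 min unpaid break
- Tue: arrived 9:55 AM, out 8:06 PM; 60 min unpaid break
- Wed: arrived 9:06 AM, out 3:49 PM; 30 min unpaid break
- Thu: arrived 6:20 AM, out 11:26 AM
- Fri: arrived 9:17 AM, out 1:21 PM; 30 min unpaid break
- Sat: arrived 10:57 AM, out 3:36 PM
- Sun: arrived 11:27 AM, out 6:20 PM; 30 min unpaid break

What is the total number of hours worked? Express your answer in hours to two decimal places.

Mon: 9:28 AM–2:20 PM = 4 h 52 min; less 30 min break → 4 h 22 min
Tue: 9:55 AM–8:06 PM = 10 h 11 min; less 60 min break → 9 h 11 min
Wed: 9:06 AM–3:49 PM = 6 h 43 min; less 30 min break → 6 h 13 min
Thu: 6:20 AM–11:26 AM = 5 h 6 min
Fri: 9:17 AM–1:21 PM = 4 h 4 min; less 30 min break → 3 h 34 min
Sat: 10:57 AM–3:36 PM = 4 h 39 min
Sun: 11:27 AM–6:20 PM = 6 h 53 min; less 30 min break → 6 h 23 min
Total: 4 h 22 min + 9 h 11 min + 6 h 13 min + 5 h 6 min + 3 h 34 min + 4 h 39 min + 6 h 23 min = 39 h 28 min.

39.47 hours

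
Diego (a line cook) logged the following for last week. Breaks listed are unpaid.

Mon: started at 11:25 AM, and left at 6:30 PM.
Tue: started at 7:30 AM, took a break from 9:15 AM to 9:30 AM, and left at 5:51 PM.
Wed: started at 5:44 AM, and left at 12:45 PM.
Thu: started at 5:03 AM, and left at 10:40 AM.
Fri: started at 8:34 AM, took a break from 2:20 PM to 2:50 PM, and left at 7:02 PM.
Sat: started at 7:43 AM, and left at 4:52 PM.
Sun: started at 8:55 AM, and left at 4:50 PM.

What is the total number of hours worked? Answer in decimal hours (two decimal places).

56.85 hours

Mon: 11:25 AM–6:30 PM = 7 h 5 min
Tue: 7:30 AM–5:51 PM = 10 h 21 min; less 15 min break → 10 h 6 min
Wed: 5:44 AM–12:45 PM = 7 h 1 min
Thu: 5:03 AM–10:40 AM = 5 h 37 min
Fri: 8:34 AM–7:02 PM = 10 h 28 min; less 30 min break → 9 h 58 min
Sat: 7:43 AM–4:52 PM = 9 h 9 min
Sun: 8:55 AM–4:50 PM = 7 h 55 min
Total: 7 h 5 min + 10 h 6 min + 7 h 1 min + 5 h 37 min + 9 h 58 min + 9 h 9 min + 7 h 55 min = 56 h 51 min.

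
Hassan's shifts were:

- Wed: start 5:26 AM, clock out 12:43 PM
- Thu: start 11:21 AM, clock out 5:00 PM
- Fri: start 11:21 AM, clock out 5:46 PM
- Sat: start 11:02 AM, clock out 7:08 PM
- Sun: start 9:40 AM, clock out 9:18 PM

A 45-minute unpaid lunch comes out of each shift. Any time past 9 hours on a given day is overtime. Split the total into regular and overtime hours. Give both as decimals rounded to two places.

Wed: 5:26 AM–12:43 PM = 7 h 17 min; less 45 min break → 6 h 32 min
Thu: 11:21 AM–5:00 PM = 5 h 39 min; less 45 min break → 4 h 54 min
Fri: 11:21 AM–5:46 PM = 6 h 25 min; less 45 min break → 5 h 40 min
Sat: 11:02 AM–7:08 PM = 8 h 6 min; less 45 min break → 7 h 21 min
Sun: 9:40 AM–9:18 PM = 11 h 38 min; less 45 min break → 10 h 53 min
Wed reg 6 h 32 min / OT 0 h 0 min; Thu reg 4 h 54 min / OT 0 h 0 min; Fri reg 5 h 40 min / OT 0 h 0 min; Sat reg 7 h 21 min / OT 0 h 0 min; Sun reg 9 h 0 min / OT 1 h 53 min.
Totals: regular 33 h 27 min, overtime 1 h 53 min.

Regular 33.45 hours, overtime 1.88 hours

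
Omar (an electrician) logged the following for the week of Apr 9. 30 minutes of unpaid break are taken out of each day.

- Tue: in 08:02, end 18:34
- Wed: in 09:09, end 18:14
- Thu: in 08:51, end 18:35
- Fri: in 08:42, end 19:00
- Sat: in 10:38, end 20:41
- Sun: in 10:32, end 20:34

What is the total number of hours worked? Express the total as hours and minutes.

Tue: 08:02–18:34 = 10 h 32 min; less 30 min break → 10 h 2 min
Wed: 09:09–18:14 = 9 h 5 min; less 30 min break → 8 h 35 min
Thu: 08:51–18:35 = 9 h 44 min; less 30 min break → 9 h 14 min
Fri: 08:42–19:00 = 10 h 18 min; less 30 min break → 9 h 48 min
Sat: 10:38–20:41 = 10 h 3 min; less 30 min break → 9 h 33 min
Sun: 10:32–20:34 = 10 h 2 min; less 30 min break → 9 h 32 min
Total: 10 h 2 min + 8 h 35 min + 9 h 14 min + 9 h 48 min + 9 h 33 min + 9 h 32 min = 56 h 44 min.

56 h 44 min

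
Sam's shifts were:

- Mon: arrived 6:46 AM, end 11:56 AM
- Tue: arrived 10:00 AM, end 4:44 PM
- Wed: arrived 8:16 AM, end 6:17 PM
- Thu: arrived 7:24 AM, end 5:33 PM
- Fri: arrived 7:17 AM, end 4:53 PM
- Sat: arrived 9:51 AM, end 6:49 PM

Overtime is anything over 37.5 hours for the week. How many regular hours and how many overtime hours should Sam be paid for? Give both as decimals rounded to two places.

Mon: 6:46 AM–11:56 AM = 5 h 10 min
Tue: 10:00 AM–4:44 PM = 6 h 44 min
Wed: 8:16 AM–6:17 PM = 10 h 1 min
Thu: 7:24 AM–5:33 PM = 10 h 9 min
Fri: 7:17 AM–4:53 PM = 9 h 36 min
Sat: 9:51 AM–6:49 PM = 8 h 58 min
Total worked: 50 h 38 min = 50.63 h.
Threshold 37.5 h → overtime 13 h 8 min, regular 37 h 30 min.

Regular 37.50 hours, overtime 13.13 hours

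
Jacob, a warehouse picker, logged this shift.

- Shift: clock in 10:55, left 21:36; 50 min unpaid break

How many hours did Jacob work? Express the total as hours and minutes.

9 h 51 min

Shift: 10:55–21:36 = 10 h 41 min; less 50 min break → 9 h 51 min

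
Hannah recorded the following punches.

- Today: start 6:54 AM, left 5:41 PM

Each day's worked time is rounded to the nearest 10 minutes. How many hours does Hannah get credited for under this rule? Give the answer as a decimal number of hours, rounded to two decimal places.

Today: 6:54 AM–5:41 PM = 10 h 47 min → rounds to 10 h 50 min

10.83 hours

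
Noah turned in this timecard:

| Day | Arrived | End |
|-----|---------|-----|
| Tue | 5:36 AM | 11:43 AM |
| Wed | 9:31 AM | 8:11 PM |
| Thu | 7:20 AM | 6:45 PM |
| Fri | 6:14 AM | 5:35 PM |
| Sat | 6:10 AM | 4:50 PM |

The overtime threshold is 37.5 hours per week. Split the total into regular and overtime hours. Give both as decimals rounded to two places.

Regular 37.50 hours, overtime 12.72 hours

Tue: 5:36 AM–11:43 AM = 6 h 7 min
Wed: 9:31 AM–8:11 PM = 10 h 40 min
Thu: 7:20 AM–6:45 PM = 11 h 25 min
Fri: 6:14 AM–5:35 PM = 11 h 21 min
Sat: 6:10 AM–4:50 PM = 10 h 40 min
Total worked: 50 h 13 min = 50.22 h.
Threshold 37.5 h → overtime 12 h 43 min, regular 37 h 30 min.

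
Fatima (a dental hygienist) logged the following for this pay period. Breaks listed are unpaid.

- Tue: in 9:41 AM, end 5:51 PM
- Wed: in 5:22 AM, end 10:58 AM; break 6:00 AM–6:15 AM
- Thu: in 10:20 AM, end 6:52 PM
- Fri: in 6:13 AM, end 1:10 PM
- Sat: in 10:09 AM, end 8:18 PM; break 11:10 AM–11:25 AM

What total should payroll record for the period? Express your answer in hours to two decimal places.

38.90 hours

Tue: 9:41 AM–5:51 PM = 8 h 10 min
Wed: 5:22 AM–10:58 AM = 5 h 36 min; less 15 min break → 5 h 21 min
Thu: 10:20 AM–6:52 PM = 8 h 32 min
Fri: 6:13 AM–1:10 PM = 6 h 57 min
Sat: 10:09 AM–8:18 PM = 10 h 9 min; less 15 min break → 9 h 54 min
Total: 8 h 10 min + 5 h 21 min + 8 h 32 min + 6 h 57 min + 9 h 54 min = 38 h 54 min.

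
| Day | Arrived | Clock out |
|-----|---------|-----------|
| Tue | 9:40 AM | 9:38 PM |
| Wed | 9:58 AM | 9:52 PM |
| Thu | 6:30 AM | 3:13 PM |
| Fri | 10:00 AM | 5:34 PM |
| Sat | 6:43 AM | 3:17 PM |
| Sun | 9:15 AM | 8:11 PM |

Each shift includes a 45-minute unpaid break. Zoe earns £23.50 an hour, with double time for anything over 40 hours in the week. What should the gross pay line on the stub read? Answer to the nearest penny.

£1652.05

Tue: 9:40 AM–9:38 PM = 11 h 58 min; less 45 min break → 11 h 13 min
Wed: 9:58 AM–9:52 PM = 11 h 54 min; less 45 min break → 11 h 9 min
Thu: 6:30 AM–3:13 PM = 8 h 43 min; less 45 min break → 7 h 58 min
Fri: 10:00 AM–5:34 PM = 7 h 34 min; less 45 min break → 6 h 49 min
Sat: 6:43 AM–3:17 PM = 8 h 34 min; less 45 min break → 7 h 49 min
Sun: 9:15 AM–8:11 PM = 10 h 56 min; less 45 min break → 10 h 11 min
Total worked: 55 h 9 min = 3309 min.
Regular 40 h 0 min = 2400 min at £23.50/h; overtime 15 h 9 min = 909 min at £47.00/h.
Pay = (2400 × £23.50 + 909 × £47.00) ÷ 60 = £1652.05.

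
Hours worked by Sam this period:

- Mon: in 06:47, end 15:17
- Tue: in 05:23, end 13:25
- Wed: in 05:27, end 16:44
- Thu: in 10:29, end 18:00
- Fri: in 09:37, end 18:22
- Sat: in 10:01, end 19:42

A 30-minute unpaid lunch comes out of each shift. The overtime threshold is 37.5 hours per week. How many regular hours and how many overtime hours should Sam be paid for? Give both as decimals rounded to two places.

Mon: 06:47–15:17 = 8 h 30 min; less 30 min break → 8 h 0 min
Tue: 05:23–13:25 = 8 h 2 min; less 30 min break → 7 h 32 min
Wed: 05:27–16:44 = 11 h 17 min; less 30 min break → 10 h 47 min
Thu: 10:29–18:00 = 7 h 31 min; less 30 min break → 7 h 1 min
Fri: 09:37–18:22 = 8 h 45 min; less 30 min break → 8 h 15 min
Sat: 10:01–19:42 = 9 h 41 min; less 30 min break → 9 h 11 min
Total worked: 50 h 46 min = 50.77 h.
Threshold 37.5 h → overtime 13 h 16 min, regular 37 h 30 min.

Regular 37.50 hours, overtime 13.27 hours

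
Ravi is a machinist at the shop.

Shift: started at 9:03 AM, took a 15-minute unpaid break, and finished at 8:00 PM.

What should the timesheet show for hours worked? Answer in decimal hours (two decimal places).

10.70 hours

Shift: 9:03 AM–8:00 PM = 10 h 57 min; less 15 min break → 10 h 42 min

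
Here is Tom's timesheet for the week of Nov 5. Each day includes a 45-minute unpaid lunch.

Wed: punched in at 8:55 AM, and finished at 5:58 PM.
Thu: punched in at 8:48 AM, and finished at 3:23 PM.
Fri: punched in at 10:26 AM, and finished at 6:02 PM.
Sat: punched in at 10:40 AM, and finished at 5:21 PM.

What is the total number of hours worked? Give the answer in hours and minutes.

26 h 55 min

Wed: 8:55 AM–5:58 PM = 9 h 3 min; less 45 min break → 8 h 18 min
Thu: 8:48 AM–3:23 PM = 6 h 35 min; less 45 min break → 5 h 50 min
Fri: 10:26 AM–6:02 PM = 7 h 36 min; less 45 min break → 6 h 51 min
Sat: 10:40 AM–5:21 PM = 6 h 41 min; less 45 min break → 5 h 56 min
Total: 8 h 18 min + 5 h 50 min + 6 h 51 min + 5 h 56 min = 26 h 55 min.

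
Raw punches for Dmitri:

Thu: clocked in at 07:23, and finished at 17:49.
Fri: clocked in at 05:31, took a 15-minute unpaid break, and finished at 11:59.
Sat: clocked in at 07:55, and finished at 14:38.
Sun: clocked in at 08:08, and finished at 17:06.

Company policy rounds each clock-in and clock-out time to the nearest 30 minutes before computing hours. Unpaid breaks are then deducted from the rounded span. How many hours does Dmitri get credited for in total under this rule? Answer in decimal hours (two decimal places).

Thu: in 07:23→07:30, out 17:49→18:00; 10 h 30 min
Fri: in 05:31→05:30, out 11:59→12:00; 6 h 30 min − 15 min = 6 h 15 min
Sat: in 07:55→08:00, out 14:38→14:30; 6 h 30 min
Sun: in 08:08→08:00, out 17:06→17:00; 9 h 0 min
Total credited: 32 h 15 min.

32.25 hours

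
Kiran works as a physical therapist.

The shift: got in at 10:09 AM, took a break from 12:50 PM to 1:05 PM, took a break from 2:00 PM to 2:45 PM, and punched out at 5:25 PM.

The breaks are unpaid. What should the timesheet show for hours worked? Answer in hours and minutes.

6 h 16 min

The shift: 10:09 AM–5:25 PM = 7 h 16 min; less 60 min break → 6 h 16 min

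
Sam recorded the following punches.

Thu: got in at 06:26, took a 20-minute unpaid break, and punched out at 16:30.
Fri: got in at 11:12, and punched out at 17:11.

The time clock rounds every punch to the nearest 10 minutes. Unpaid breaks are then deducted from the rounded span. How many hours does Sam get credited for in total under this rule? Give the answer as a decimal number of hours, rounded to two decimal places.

15.67 hours

Thu: in 06:26→06:30, out 16:30→16:30; 10 h 0 min − 20 min = 9 h 40 min
Fri: in 11:12→11:10, out 17:11→17:10; 6 h 0 min
Total credited: 15 h 40 min.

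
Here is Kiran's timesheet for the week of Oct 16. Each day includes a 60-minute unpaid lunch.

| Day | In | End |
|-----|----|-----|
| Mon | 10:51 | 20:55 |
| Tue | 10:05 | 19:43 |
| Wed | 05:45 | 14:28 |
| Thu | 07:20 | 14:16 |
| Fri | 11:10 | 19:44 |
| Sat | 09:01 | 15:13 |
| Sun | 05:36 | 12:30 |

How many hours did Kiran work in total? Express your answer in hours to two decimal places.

Mon: 10:51–20:55 = 10 h 4 min; less 60 min break → 9 h 4 min
Tue: 10:05–19:43 = 9 h 38 min; less 60 min break → 8 h 38 min
Wed: 05:45–14:28 = 8 h 43 min; less 60 min break → 7 h 43 min
Thu: 07:20–14:16 = 6 h 56 min; less 60 min break → 5 h 56 min
Fri: 11:10–19:44 = 8 h 34 min; less 60 min break → 7 h 34 min
Sat: 09:01–15:13 = 6 h 12 min; less 60 min break → 5 h 12 min
Sun: 05:36–12:30 = 6 h 54 min; less 60 min break → 5 h 54 min
Total: 9 h 4 min + 8 h 38 min + 7 h 43 min + 5 h 56 min + 7 h 34 min + 5 h 12 min + 5 h 54 min = 50 h 1 min.

50.02 hours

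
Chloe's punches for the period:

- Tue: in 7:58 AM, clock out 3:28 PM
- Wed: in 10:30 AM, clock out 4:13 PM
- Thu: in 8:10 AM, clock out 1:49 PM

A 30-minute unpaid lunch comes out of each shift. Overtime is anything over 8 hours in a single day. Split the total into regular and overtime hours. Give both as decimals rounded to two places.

Tue: 7:58 AM–3:28 PM = 7 h 30 min; less 30 min break → 7 h 0 min
Wed: 10:30 AM–4:13 PM = 5 h 43 min; less 30 min break → 5 h 13 min
Thu: 8:10 AM–1:49 PM = 5 h 39 min; less 30 min break → 5 h 9 min
Tue reg 7 h 0 min / OT 0 h 0 min; Wed reg 5 h 13 min / OT 0 h 0 min; Thu reg 5 h 9 min / OT 0 h 0 min.
Totals: regular 17 h 22 min, overtime 0 h 0 min.

Regular 17.37 hours, overtime 0.00 hours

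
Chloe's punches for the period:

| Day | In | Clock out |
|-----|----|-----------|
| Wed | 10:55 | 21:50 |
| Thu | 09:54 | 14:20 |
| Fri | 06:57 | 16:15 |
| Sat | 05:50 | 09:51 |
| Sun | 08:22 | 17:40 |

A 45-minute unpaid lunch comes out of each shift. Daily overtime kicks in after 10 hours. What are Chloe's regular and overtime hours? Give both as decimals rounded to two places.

Regular 34.05 hours, overtime 0.17 hours

Wed: 10:55–21:50 = 10 h 55 min; less 45 min break → 10 h 10 min
Thu: 09:54–14:20 = 4 h 26 min; less 45 min break → 3 h 41 min
Fri: 06:57–16:15 = 9 h 18 min; less 45 min break → 8 h 33 min
Sat: 05:50–09:51 = 4 h 1 min; less 45 min break → 3 h 16 min
Sun: 08:22–17:40 = 9 h 18 min; less 45 min break → 8 h 33 min
Wed reg 10 h 0 min / OT 0 h 10 min; Thu reg 3 h 41 min / OT 0 h 0 min; Fri reg 8 h 33 min / OT 0 h 0 min; Sat reg 3 h 16 min / OT 0 h 0 min; Sun reg 8 h 33 min / OT 0 h 0 min.
Totals: regular 34 h 3 min, overtime 0 h 10 min.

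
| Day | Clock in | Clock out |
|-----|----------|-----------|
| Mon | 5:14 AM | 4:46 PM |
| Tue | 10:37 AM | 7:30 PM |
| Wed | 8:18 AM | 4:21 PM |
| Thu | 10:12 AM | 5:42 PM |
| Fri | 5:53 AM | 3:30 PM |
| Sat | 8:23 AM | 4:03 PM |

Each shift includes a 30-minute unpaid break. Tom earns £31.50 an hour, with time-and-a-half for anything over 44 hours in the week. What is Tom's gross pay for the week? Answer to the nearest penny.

Mon: 5:14 AM–4:46 PM = 11 h 32 min; less 30 min break → 11 h 2 min
Tue: 10:37 AM–7:30 PM = 8 h 53 min; less 30 min break → 8 h 23 min
Wed: 8:18 AM–4:21 PM = 8 h 3 min; less 30 min break → 7 h 33 min
Thu: 10:12 AM–5:42 PM = 7 h 30 min; less 30 min break → 7 h 0 min
Fri: 5:53 AM–3:30 PM = 9 h 37 min; less 30 min break → 9 h 7 min
Sat: 8:23 AM–4:03 PM = 7 h 40 min; less 30 min break → 7 h 10 min
Total worked: 50 h 15 min = 3015 min.
Regular 44 h 0 min = 2640 min at £31.50/h; overtime 6 h 15 min = 375 min at £47.25/h.
Pay = (2640 × £31.50 + 375 × £47.25) ÷ 60 = £1681.31.

£1681.31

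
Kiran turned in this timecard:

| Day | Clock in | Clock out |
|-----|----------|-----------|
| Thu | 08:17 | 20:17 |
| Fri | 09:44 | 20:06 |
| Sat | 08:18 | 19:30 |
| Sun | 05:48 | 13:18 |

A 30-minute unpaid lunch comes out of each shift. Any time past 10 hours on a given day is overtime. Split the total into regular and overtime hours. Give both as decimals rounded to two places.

Regular 36.87 hours, overtime 2.20 hours

Thu: 08:17–20:17 = 12 h 0 min; less 30 min break → 11 h 30 min
Fri: 09:44–20:06 = 10 h 22 min; less 30 min break → 9 h 52 min
Sat: 08:18–19:30 = 11 h 12 min; less 30 min break → 10 h 42 min
Sun: 05:48–13:18 = 7 h 30 min; less 30 min break → 7 h 0 min
Thu reg 10 h 0 min / OT 1 h 30 min; Fri reg 9 h 52 min / OT 0 h 0 min; Sat reg 10 h 0 min / OT 0 h 42 min; Sun reg 7 h 0 min / OT 0 h 0 min.
Totals: regular 36 h 52 min, overtime 2 h 12 min.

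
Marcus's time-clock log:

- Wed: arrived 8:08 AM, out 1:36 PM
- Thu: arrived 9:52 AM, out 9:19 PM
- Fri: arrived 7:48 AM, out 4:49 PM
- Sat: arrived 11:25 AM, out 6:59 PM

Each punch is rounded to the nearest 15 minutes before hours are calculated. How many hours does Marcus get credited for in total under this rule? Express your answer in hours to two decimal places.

Wed: in 8:08 AM→8:15 AM, out 1:36 PM→1:30 PM; 5 h 15 min
Thu: in 9:52 AM→9:45 AM, out 9:19 PM→9:15 PM; 11 h 30 min
Fri: in 7:48 AM→7:45 AM, out 4:49 PM→4:45 PM; 9 h 0 min
Sat: in 11:25 AM→11:30 AM, out 6:59 PM→7:00 PM; 7 h 30 min
Total credited: 33 h 15 min.

33.25 hours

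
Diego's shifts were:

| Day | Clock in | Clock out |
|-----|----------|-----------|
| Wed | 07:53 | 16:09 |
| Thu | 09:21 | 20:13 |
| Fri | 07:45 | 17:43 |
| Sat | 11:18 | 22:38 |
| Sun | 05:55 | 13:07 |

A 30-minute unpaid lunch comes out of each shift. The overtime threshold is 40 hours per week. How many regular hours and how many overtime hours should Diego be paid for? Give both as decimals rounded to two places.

Regular 40.00 hours, overtime 5.13 hours

Wed: 07:53–16:09 = 8 h 16 min; less 30 min break → 7 h 46 min
Thu: 09:21–20:13 = 10 h 52 min; less 30 min break → 10 h 22 min
Fri: 07:45–17:43 = 9 h 58 min; less 30 min break → 9 h 28 min
Sat: 11:18–22:38 = 11 h 20 min; less 30 min break → 10 h 50 min
Sun: 05:55–13:07 = 7 h 12 min; less 30 min break → 6 h 42 min
Total worked: 45 h 8 min = 45.13 h.
Threshold 40 h → overtime 5 h 8 min, regular 40 h 0 min.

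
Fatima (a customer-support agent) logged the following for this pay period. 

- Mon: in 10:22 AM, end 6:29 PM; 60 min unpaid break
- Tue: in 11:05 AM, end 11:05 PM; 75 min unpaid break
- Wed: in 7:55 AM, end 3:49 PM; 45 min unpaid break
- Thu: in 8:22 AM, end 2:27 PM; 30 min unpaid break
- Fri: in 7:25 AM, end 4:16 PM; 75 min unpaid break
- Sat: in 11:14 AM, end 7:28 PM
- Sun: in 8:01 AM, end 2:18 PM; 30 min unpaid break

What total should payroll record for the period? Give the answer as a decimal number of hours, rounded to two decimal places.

Mon: 10:22 AM–6:29 PM = 8 h 7 min; less 60 min break → 7 h 7 min
Tue: 11:05 AM–11:05 PM = 12 h 0 min; less 75 min break → 10 h 45 min
Wed: 7:55 AM–3:49 PM = 7 h 54 min; less 45 min break → 7 h 9 min
Thu: 8:22 AM–2:27 PM = 6 h 5 min; less 30 min break → 5 h 35 min
Fri: 7:25 AM–4:16 PM = 8 h 51 min; less 75 min break → 7 h 36 min
Sat: 11:14 AM–7:28 PM = 8 h 14 min
Sun: 8:01 AM–2:18 PM = 6 h 17 min; less 30 min break → 5 h 47 min
Total: 7 h 7 min + 10 h 45 min + 7 h 9 min + 5 h 35 min + 7 h 36 min + 8 h 14 min + 5 h 47 min = 52 h 13 min.

52.22 hours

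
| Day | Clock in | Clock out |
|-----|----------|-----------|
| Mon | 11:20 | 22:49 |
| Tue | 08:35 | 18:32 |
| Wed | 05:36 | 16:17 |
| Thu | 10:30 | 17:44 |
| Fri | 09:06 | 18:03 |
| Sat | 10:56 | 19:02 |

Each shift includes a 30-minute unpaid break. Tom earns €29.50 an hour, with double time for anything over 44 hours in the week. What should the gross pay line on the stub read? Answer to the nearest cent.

Mon: 11:20–22:49 = 11 h 29 min; less 30 min break → 10 h 59 min
Tue: 08:35–18:32 = 9 h 57 min; less 30 min break → 9 h 27 min
Wed: 05:36–16:17 = 10 h 41 min; less 30 min break → 10 h 11 min
Thu: 10:30–17:44 = 7 h 14 min; less 30 min break → 6 h 44 min
Fri: 09:06–18:03 = 8 h 57 min; less 30 min break → 8 h 27 min
Sat: 10:56–19:02 = 8 h 6 min; less 30 min break → 7 h 36 min
Total worked: 53 h 24 min = 3204 min.
Regular 44 h 0 min = 2640 min at €29.50/h; overtime 9 h 24 min = 564 min at €59.00/h.
Pay = (2640 × €29.50 + 564 × €59.00) ÷ 60 = €1852.60.

€1852.60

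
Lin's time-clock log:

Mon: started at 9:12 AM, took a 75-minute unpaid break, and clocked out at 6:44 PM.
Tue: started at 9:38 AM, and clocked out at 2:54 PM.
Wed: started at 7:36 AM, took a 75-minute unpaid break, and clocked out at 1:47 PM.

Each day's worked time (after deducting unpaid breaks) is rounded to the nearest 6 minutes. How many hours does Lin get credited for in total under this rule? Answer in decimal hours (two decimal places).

18.50 hours

Mon: 9:12 AM–6:44 PM = 9 h 32 min − 75 min = 8 h 17 min → rounds to 8 h 18 min
Tue: 9:38 AM–2:54 PM = 5 h 16 min → rounds to 5 h 18 min
Wed: 7:36 AM–1:47 PM = 6 h 11 min − 75 min = 4 h 56 min → rounds to 4 h 54 min
Total credited: 18 h 30 min.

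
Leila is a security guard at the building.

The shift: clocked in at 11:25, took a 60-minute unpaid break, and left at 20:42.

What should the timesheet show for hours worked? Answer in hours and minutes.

The shift: 11:25–20:42 = 9 h 17 min; less 60 min break → 8 h 17 min

8 h 17 min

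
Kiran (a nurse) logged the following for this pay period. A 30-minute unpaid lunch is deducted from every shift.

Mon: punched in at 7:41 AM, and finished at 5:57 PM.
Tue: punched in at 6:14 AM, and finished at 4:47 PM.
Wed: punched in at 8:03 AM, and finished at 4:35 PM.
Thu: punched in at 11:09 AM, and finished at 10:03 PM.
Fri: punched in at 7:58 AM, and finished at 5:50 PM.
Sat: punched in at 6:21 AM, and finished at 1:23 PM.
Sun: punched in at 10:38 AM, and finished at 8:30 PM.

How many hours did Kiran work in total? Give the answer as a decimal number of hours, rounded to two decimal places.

63.52 hours

Mon: 7:41 AM–5:57 PM = 10 h 16 min; less 30 min break → 9 h 46 min
Tue: 6:14 AM–4:47 PM = 10 h 33 min; less 30 min break → 10 h 3 min
Wed: 8:03 AM–4:35 PM = 8 h 32 min; less 30 min break → 8 h 2 min
Thu: 11:09 AM–10:03 PM = 10 h 54 min; less 30 min break → 10 h 24 min
Fri: 7:58 AM–5:50 PM = 9 h 52 min; less 30 min break → 9 h 22 min
Sat: 6:21 AM–1:23 PM = 7 h 2 min; less 30 min break → 6 h 32 min
Sun: 10:38 AM–8:30 PM = 9 h 52 min; less 30 min break → 9 h 22 min
Total: 9 h 46 min + 10 h 3 min + 8 h 2 min + 10 h 24 min + 9 h 22 min + 6 h 32 min + 9 h 22 min = 63 h 31 min.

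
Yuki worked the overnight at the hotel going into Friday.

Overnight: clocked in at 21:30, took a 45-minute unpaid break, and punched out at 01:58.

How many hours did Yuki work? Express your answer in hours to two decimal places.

Overnight: 21:30 → midnight = 2 h 30 min; midnight → 01:58 = 1 h 58 min; span 4 h 28 min; less 45 min break → 3 h 43 min

3.72 hours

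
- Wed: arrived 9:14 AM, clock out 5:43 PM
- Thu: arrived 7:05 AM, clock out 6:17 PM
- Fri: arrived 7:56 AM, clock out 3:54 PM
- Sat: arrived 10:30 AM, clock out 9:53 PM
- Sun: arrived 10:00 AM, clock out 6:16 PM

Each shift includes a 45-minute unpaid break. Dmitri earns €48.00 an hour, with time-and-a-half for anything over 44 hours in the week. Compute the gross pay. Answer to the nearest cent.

€2090.40

Wed: 9:14 AM–5:43 PM = 8 h 29 min; less 45 min break → 7 h 44 min
Thu: 7:05 AM–6:17 PM = 11 h 12 min; less 45 min break → 10 h 27 min
Fri: 7:56 AM–3:54 PM = 7 h 58 min; less 45 min break → 7 h 13 min
Sat: 10:30 AM–9:53 PM = 11 h 23 min; less 45 min break → 10 h 38 min
Sun: 10:00 AM–6:16 PM = 8 h 16 min; less 45 min break → 7 h 31 min
Total worked: 43 h 33 min = 2613 min.
Regular 43 h 33 min = 2613 min at €48.00/h; overtime 0 h 0 min = 0 min at €72.00/h.
Pay = (2613 × €48.00 + 0 × €72.00) ÷ 60 = €2090.40.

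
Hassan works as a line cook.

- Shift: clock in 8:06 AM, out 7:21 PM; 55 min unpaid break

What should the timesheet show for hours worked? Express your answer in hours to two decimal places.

10.33 hours

Shift: 8:06 AM–7:21 PM = 11 h 15 min; less 55 min break → 10 h 20 min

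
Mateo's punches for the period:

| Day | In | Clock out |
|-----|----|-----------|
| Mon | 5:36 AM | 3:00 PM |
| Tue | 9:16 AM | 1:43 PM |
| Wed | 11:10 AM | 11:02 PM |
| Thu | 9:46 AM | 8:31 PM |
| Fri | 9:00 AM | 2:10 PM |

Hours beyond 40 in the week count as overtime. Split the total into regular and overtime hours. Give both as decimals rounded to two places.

Mon: 5:36 AM–3:00 PM = 9 h 24 min
Tue: 9:16 AM–1:43 PM = 4 h 27 min
Wed: 11:10 AM–11:02 PM = 11 h 52 min
Thu: 9:46 AM–8:31 PM = 10 h 45 min
Fri: 9:00 AM–2:10 PM = 5 h 10 min
Total worked: 41 h 38 min = 41.63 h.
Threshold 40 h → overtime 1 h 38 min, regular 40 h 0 min.

Regular 40.00 hours, overtime 1.63 hours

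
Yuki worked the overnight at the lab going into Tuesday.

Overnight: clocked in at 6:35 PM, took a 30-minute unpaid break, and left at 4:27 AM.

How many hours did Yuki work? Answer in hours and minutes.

9 h 22 min

Overnight: 6:35 PM → midnight = 5 h 25 min; midnight → 4:27 AM = 4 h 27 min; span 9 h 52 min; less 30 min break → 9 h 22 min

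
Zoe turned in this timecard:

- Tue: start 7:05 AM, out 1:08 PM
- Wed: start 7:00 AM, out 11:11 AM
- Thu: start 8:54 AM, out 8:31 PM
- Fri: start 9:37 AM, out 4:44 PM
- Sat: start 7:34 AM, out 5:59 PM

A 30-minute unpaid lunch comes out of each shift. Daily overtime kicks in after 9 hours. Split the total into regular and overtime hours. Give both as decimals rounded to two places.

Regular 33.85 hours, overtime 3.03 hours

Tue: 7:05 AM–1:08 PM = 6 h 3 min; less 30 min break → 5 h 33 min
Wed: 7:00 AM–11:11 AM = 4 h 11 min; less 30 min break → 3 h 41 min
Thu: 8:54 AM–8:31 PM = 11 h 37 min; less 30 min break → 11 h 7 min
Fri: 9:37 AM–4:44 PM = 7 h 7 min; less 30 min break → 6 h 37 min
Sat: 7:34 AM–5:59 PM = 10 h 25 min; less 30 min break → 9 h 55 min
Tue reg 5 h 33 min / OT 0 h 0 min; Wed reg 3 h 41 min / OT 0 h 0 min; Thu reg 9 h 0 min / OT 2 h 7 min; Fri reg 6 h 37 min / OT 0 h 0 min; Sat reg 9 h 0 min / OT 0 h 55 min.
Totals: regular 33 h 51 min, overtime 3 h 2 min.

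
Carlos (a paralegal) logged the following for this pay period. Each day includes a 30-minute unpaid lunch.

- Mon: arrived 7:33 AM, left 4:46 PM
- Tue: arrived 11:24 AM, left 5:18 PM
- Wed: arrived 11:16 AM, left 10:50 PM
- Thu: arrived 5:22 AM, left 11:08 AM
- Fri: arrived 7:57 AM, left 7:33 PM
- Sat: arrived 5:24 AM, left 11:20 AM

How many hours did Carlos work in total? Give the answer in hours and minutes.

Mon: 7:33 AM–4:46 PM = 9 h 13 min; less 30 min break → 8 h 43 min
Tue: 11:24 AM–5:18 PM = 5 h 54 min; less 30 min break → 5 h 24 min
Wed: 11:16 AM–10:50 PM = 11 h 34 min; less 30 min break → 11 h 4 min
Thu: 5:22 AM–11:08 AM = 5 h 46 min; less 30 min break → 5 h 16 min
Fri: 7:57 AM–7:33 PM = 11 h 36 min; less 30 min break → 11 h 6 min
Sat: 5:24 AM–11:20 AM = 5 h 56 min; less 30 min break → 5 h 26 min
Total: 8 h 43 min + 5 h 24 min + 11 h 4 min + 5 h 16 min + 11 h 6 min + 5 h 26 min = 46 h 59 min.

46 h 59 min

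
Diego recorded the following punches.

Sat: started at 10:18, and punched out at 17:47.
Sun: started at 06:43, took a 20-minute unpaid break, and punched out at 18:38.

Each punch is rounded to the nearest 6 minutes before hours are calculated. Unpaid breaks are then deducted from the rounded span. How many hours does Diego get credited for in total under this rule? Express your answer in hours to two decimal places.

19.07 hours

Sat: in 10:18→10:18, out 17:47→17:48; 7 h 30 min
Sun: in 06:43→06:42, out 18:38→18:36; 11 h 54 min − 20 min = 11 h 34 min
Total credited: 19 h 4 min.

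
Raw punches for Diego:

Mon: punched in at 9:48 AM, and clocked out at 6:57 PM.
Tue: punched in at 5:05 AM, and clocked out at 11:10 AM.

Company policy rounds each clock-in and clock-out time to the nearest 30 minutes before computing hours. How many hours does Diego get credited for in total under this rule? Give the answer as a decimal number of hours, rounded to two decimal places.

Mon: in 9:48 AM→10:00 AM, out 6:57 PM→7:00 PM; 9 h 0 min
Tue: in 5:05 AM→5:00 AM, out 11:10 AM→11:00 AM; 6 h 0 min
Total credited: 15 h 0 min.

15.00 hours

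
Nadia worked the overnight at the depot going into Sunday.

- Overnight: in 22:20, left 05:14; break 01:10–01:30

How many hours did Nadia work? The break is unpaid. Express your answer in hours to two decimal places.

6.57 hours

Overnight: 22:20 → midnight = 1 h 40 min; midnight → 05:14 = 5 h 14 min; span 6 h 54 min; less 20 min break → 6 h 34 min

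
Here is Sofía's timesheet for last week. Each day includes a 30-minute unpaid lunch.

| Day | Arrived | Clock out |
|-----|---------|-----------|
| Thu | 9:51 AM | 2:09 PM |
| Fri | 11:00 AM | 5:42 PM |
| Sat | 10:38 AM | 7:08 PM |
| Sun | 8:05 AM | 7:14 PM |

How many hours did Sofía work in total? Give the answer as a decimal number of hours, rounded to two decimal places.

Thu: 9:51 AM–2:09 PM = 4 h 18 min; less 30 min break → 3 h 48 min
Fri: 11:00 AM–5:42 PM = 6 h 42 min; less 30 min break → 6 h 12 min
Sat: 10:38 AM–7:08 PM = 8 h 30 min; less 30 min break → 8 h 0 min
Sun: 8:05 AM–7:14 PM = 11 h 9 min; less 30 min break → 10 h 39 min
Total: 3 h 48 min + 6 h 12 min + 8 h 0 min + 10 h 39 min = 28 h 39 min.

28.65 hours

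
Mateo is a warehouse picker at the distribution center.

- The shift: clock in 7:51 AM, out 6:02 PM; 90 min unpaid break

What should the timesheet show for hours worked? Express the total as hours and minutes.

8 h 41 min

The shift: 7:51 AM–6:02 PM = 10 h 11 min; less 90 min break → 8 h 41 min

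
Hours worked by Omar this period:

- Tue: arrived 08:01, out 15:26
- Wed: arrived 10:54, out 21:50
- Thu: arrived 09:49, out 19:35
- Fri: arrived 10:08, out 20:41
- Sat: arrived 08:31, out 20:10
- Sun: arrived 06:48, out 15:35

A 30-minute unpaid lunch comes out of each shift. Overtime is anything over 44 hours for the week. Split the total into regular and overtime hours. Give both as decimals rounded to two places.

Tue: 08:01–15:26 = 7 h 25 min; less 30 min break → 6 h 55 min
Wed: 10:54–21:50 = 10 h 56 min; less 30 min break → 10 h 26 min
Thu: 09:49–19:35 = 9 h 46 min; less 30 min break → 9 h 16 min
Fri: 10:08–20:41 = 10 h 33 min; less 30 min break → 10 h 3 min
Sat: 08:31–20:10 = 11 h 39 min; less 30 min break → 11 h 9 min
Sun: 06:48–15:35 = 8 h 47 min; less 30 min break → 8 h 17 min
Total worked: 56 h 6 min = 56.10 h.
Threshold 44 h → overtime 12 h 6 min, regular 44 h 0 min.

Regular 44.00 hours, overtime 12.10 hours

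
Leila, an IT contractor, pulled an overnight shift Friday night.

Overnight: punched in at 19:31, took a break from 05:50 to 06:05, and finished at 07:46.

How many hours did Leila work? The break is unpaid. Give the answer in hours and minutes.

12 h 0 min

Overnight: 19:31 → midnight = 4 h 29 min; midnight → 07:46 = 7 h 46 min; span 12 h 15 min; less 15 min break → 12 h 0 min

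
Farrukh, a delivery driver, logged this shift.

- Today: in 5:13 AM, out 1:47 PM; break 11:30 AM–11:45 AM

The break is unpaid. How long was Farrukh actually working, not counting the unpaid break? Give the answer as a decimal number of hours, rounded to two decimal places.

8.32 hours

Today: 5:13 AM–1:47 PM = 8 h 34 min; less 15 min break → 8 h 19 min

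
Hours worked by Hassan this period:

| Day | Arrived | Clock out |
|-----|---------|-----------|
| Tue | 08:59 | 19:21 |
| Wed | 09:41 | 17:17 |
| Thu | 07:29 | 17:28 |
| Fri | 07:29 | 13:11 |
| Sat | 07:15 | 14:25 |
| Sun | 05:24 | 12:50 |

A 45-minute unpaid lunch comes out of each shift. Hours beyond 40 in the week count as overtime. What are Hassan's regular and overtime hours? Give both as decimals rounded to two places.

Tue: 08:59–19:21 = 10 h 22 min; less 45 min break → 9 h 37 min
Wed: 09:41–17:17 = 7 h 36 min; less 45 min break → 6 h 51 min
Thu: 07:29–17:28 = 9 h 59 min; less 45 min break → 9 h 14 min
Fri: 07:29–13:11 = 5 h 42 min; less 45 min break → 4 h 57 min
Sat: 07:15–14:25 = 7 h 10 min; less 45 min break → 6 h 25 min
Sun: 05:24–12:50 = 7 h 26 min; less 45 min break → 6 h 41 min
Total worked: 43 h 45 min = 43.75 h.
Threshold 40 h → overtime 3 h 45 min, regular 40 h 0 min.

Regular 40.00 hours, overtime 3.75 hours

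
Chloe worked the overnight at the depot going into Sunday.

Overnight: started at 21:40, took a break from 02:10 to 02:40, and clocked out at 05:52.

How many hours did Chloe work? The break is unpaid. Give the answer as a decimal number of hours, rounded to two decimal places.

7.70 hours

Overnight: 21:40 → midnight = 2 h 20 min; midnight → 05:52 = 5 h 52 min; span 8 h 12 min; less 30 min break → 7 h 42 min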